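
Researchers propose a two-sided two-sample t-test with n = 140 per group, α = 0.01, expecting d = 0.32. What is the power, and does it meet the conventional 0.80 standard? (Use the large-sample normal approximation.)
Power ≈ 0.54; the study is underpowered (power < 0.80)

Power calculation (two-sample t-test, normal approximation):
z_β = d · √(n/2) - z_{α/2}
z_β = 0.32 · √(140/2) - 2.576
z_β = 0.32 · 8.367 - 2.576
z_β = 0.101

Power = Φ(z_β) = Φ(0.101) ≈ 0.540

Effect size d = 0.32 is small by Cohen's convention (0.2/0.5/0.8).

Threshold: power ≥ 0.80 is conventionally adequate.
Power ≈ 0.54 → the study is underpowered (power < 0.80).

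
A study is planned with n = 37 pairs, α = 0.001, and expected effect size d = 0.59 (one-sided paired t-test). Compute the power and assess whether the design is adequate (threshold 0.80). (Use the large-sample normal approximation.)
Power ≈ 0.69; the study is underpowered (power < 0.80)

Power calculation (paired t-test, normal approximation):
z_β = d · √n - z_α
z_β = 0.59 · √37 - 3.090
z_β = 0.59 · 6.083 - 3.090
z_β = 0.499

Power = Φ(z_β) = Φ(0.499) ≈ 0.691

Effect size d = 0.59 is medium by Cohen's convention (0.2/0.5/0.8).

Threshold: power ≥ 0.80 is conventionally adequate.
Power ≈ 0.69 → the study is underpowered (power < 0.80).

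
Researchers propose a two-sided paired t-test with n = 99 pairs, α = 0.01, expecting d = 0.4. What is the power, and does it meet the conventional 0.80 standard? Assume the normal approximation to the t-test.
Power ≈ 0.92; the study is adequately powered (power ≥ 0.80)

Power calculation (paired t-test, normal approximation):
z_β = d · √n - z_{α/2}
z_β = 0.4 · √99 - 2.576
z_β = 0.4 · 9.950 - 2.576
z_β = 1.404

Power = Φ(z_β) = Φ(1.404) ≈ 0.920

Effect size d = 0.4 is small by Cohen's convention (0.2/0.5/0.8).

Threshold: power ≥ 0.80 is conventionally adequate.
Power ≈ 0.92 → the study is adequately powered (power ≥ 0.80).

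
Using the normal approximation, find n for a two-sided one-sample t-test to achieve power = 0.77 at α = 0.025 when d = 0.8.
n = 14

Sample size formula (one-sample t-test, normal approximation):
n = ((z_{α/2} + z_β) / d)²

z_{α/2} = 2.241 (for α = 0.025, two-sided)
z_β = 0.739 (for power = 0.77)
d = 0.8

n = ((2.241 + 0.739) / 0.8)²
n = (3.725)²
n ≈ 13.88
Round up to the next whole number: n = 14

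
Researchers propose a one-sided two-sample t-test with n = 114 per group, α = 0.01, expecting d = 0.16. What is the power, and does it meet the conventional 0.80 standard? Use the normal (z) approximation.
Power ≈ 0.13; the study is underpowered (power < 0.80)

Power calculation (two-sample t-test, normal approximation):
z_β = d · √(n/2) - z_α
z_β = 0.16 · √(114/2) - 2.326
z_β = 0.16 · 7.550 - 2.326
z_β = -1.118

Power = Φ(z_β) = Φ(-1.118) ≈ 0.132

Effect size d = 0.16 is very small by Cohen's convention (0.2/0.5/0.8).

Threshold: power ≥ 0.80 is conventionally adequate.
Power ≈ 0.13 → the study is underpowered (power < 0.80).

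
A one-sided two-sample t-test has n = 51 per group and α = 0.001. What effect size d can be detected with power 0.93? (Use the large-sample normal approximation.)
d ≈ 0.90

Minimum detectable effect (two-sample t-test, normal approximation):
d = (z_α + z_β) / √(n/2)
d = (3.090 + 1.476) / √(51/2)
d = 4.566 / 5.050
d ≈ 0.90

By Cohen's convention (0.2 small / 0.5 medium / 0.8 large): large effect.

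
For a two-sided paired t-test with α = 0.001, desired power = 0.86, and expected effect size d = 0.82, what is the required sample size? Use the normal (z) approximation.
n = 29 pairs

Sample size formula (paired t-test, normal approximation):
n = ((z_{α/2} + z_β) / d)²

z_{α/2} = 3.291 (for α = 0.001, two-sided)
z_β = 1.080 (for power = 0.86)
d = 0.82

n = ((3.291 + 1.080) / 0.82)²
n = (5.330)²
n ≈ 28.41
Round up to the next whole number: n = 29 pairs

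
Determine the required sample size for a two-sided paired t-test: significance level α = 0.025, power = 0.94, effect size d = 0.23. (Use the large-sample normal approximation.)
n = 273 pairs

Sample size formula (paired t-test, normal approximation):
n = ((z_{α/2} + z_β) / d)²

z_{α/2} = 2.241 (for α = 0.025, two-sided)
z_β = 1.555 (for power = 0.94)
d = 0.23

n = ((2.241 + 1.555) / 0.23)²
n = (16.504)²
n ≈ 272.38
Round up to the next whole number: n = 273 pairs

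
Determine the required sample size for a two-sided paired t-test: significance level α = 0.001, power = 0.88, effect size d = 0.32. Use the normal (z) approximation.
n = 195 pairs

Sample size formula (paired t-test, normal approximation):
n = ((z_{α/2} + z_β) / d)²

z_{α/2} = 3.291 (for α = 0.001, two-sided)
z_β = 1.175 (for power = 0.88)
d = 0.32

n = ((3.291 + 1.175) / 0.32)²
n = (13.956)²
n ≈ 194.77
Round up to the next whole number: n = 195 pairs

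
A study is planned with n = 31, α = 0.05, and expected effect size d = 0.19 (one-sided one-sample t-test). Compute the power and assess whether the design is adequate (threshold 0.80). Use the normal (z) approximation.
Power ≈ 0.28; the study is underpowered (power < 0.80)

Power calculation (one-sample t-test, normal approximation):
z_β = d · √n - z_α
z_β = 0.19 · √31 - 1.645
z_β = 0.19 · 5.568 - 1.645
z_β = -0.587

Power = Φ(z_β) = Φ(-0.587) ≈ 0.279

Effect size d = 0.19 is very small by Cohen's convention (0.2/0.5/0.8).

Threshold: power ≥ 0.80 is conventionally adequate.
Power ≈ 0.28 → the study is underpowered (power < 0.80).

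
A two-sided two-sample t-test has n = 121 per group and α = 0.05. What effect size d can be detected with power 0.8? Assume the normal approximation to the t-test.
d ≈ 0.36

Minimum detectable effect (two-sample t-test, normal approximation):
d = (z_{α/2} + z_β) / √(n/2)
d = (1.960 + 0.842) / √(121/2)
d = 2.802 / 7.778
d ≈ 0.36

By Cohen's convention (0.2 small / 0.5 medium / 0.8 large): small effect.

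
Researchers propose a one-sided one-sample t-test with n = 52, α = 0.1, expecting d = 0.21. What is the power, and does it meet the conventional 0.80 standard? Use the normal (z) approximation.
Power ≈ 0.59; the study is underpowered (power < 0.80)

Power calculation (one-sample t-test, normal approximation):
z_β = d · √n - z_α
z_β = 0.21 · √52 - 1.282
z_β = 0.21 · 7.211 - 1.282
z_β = 0.233

Power = Φ(z_β) = Φ(0.233) ≈ 0.592

Effect size d = 0.21 is small by Cohen's convention (0.2/0.5/0.8).

Threshold: power ≥ 0.80 is conventionally adequate.
Power ≈ 0.59 → the study is underpowered (power < 0.80).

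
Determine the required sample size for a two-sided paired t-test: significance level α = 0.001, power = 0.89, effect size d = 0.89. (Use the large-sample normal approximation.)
n = 26 pairs

Sample size formula (paired t-test, normal approximation):
n = ((z_{α/2} + z_β) / d)²

z_{α/2} = 3.291 (for α = 0.001, two-sided)
z_β = 1.227 (for power = 0.89)
d = 0.89

n = ((3.291 + 1.227) / 0.89)²
n = (5.076)²
n ≈ 25.77
Round up to the next whole number: n = 26 pairs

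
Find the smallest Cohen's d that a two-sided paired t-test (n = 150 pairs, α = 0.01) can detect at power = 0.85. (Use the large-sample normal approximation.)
d ≈ 0.29

Minimum detectable effect (paired t-test, normal approximation):
d = (z_{α/2} + z_β) / √n
d = (2.576 + 1.036) / √150
d = 3.612 / 12.247
d ≈ 0.29

By Cohen's convention (0.2 small / 0.5 medium / 0.8 large): small effect.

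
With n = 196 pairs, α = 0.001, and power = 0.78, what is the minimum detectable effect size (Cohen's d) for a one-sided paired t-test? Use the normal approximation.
d ≈ 0.28

Minimum detectable effect (paired t-test, normal approximation):
d = (z_α + z_β) / √n
d = (3.090 + 0.772) / √196
d = 3.862 / 14.000
d ≈ 0.28

By Cohen's convention (0.2 small / 0.5 medium / 0.8 large): small effect.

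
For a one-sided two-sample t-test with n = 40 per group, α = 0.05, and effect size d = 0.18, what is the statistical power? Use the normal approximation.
Power ≈ 0.20

Power calculation (two-sample t-test, normal approximation):
z_β = d · √(n/2) - z_α
z_β = 0.18 · √(40/2) - 1.645
z_β = 0.18 · 4.472 - 1.645
z_β = -0.840

Power = Φ(z_β) = Φ(-0.840) ≈ 0.200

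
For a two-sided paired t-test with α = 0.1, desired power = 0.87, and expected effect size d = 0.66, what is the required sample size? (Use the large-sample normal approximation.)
n = 18 pairs

Sample size formula (paired t-test, normal approximation):
n = ((z_{α/2} + z_β) / d)²

z_{α/2} = 1.645 (for α = 0.1, two-sided)
z_β = 1.126 (for power = 0.87)
d = 0.66

n = ((1.645 + 1.126) / 0.66)²
n = (4.198)²
n ≈ 17.62
Round up to the next whole number: n = 18 pairs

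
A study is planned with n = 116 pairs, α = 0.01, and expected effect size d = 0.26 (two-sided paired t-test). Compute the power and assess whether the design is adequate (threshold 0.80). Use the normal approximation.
Power ≈ 0.59; the study is underpowered (power < 0.80)

Power calculation (paired t-test, normal approximation):
z_β = d · √n - z_{α/2}
z_β = 0.26 · √116 - 2.576
z_β = 0.26 · 10.770 - 2.576
z_β = 0.224

Power = Φ(z_β) = Φ(0.224) ≈ 0.589

Effect size d = 0.26 is small by Cohen's convention (0.2/0.5/0.8).

Threshold: power ≥ 0.80 is conventionally adequate.
Power ≈ 0.59 → the study is underpowered (power < 0.80).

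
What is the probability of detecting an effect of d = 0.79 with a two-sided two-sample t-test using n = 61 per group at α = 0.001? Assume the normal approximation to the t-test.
Power ≈ 0.86

Power calculation (two-sample t-test, normal approximation):
z_β = d · √(n/2) - z_{α/2}
z_β = 0.79 · √(61/2) - 3.291
z_β = 0.79 · 5.523 - 3.291
z_β = 1.072

Power = Φ(z_β) = Φ(1.072) ≈ 0.858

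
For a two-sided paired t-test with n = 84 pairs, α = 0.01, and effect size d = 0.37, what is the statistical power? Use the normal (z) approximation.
Power ≈ 0.79

Power calculation (paired t-test, normal approximation):
z_β = d · √n - z_{α/2}
z_β = 0.37 · √84 - 2.576
z_β = 0.37 · 9.165 - 2.576
z_β = 0.815

Power = Φ(z_β) = Φ(0.815) ≈ 0.793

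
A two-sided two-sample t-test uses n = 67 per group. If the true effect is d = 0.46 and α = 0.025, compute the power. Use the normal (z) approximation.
Power ≈ 0.66

Power calculation (two-sample t-test, normal approximation):
z_β = d · √(n/2) - z_{α/2}
z_β = 0.46 · √(67/2) - 2.241
z_β = 0.46 · 5.788 - 2.241
z_β = 0.421

Power = Φ(z_β) = Φ(0.421) ≈ 0.663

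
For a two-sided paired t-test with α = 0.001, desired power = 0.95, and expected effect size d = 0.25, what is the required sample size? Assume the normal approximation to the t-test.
n = 390 pairs

Sample size formula (paired t-test, normal approximation):
n = ((z_{α/2} + z_β) / d)²

z_{α/2} = 3.291 (for α = 0.001, two-sided)
z_β = 1.645 (for power = 0.95)
d = 0.25

n = ((3.291 + 1.645) / 0.25)²
n = (19.744)²
n ≈ 389.83
Round up to the next whole number: n = 390 pairs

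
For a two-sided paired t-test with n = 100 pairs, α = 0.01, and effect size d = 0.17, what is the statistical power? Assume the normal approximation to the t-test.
Power ≈ 0.19

Power calculation (paired t-test, normal approximation):
z_β = d · √n - z_{α/2}
z_β = 0.17 · √100 - 2.576
z_β = 0.17 · 10.000 - 2.576
z_β = -0.876

Power = Φ(z_β) = Φ(-0.876) ≈ 0.191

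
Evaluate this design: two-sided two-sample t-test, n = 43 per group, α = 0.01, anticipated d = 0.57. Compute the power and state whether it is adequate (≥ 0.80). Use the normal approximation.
Power ≈ 0.53; the study is underpowered (power < 0.80)

Power calculation (two-sample t-test, normal approximation):
z_β = d · √(n/2) - z_{α/2}
z_β = 0.57 · √(43/2) - 2.576
z_β = 0.57 · 4.637 - 2.576
z_β = 0.067

Power = Φ(z_β) = Φ(0.067) ≈ 0.527

Effect size d = 0.57 is medium by Cohen's convention (0.2/0.5/0.8).

Threshold: power ≥ 0.80 is conventionally adequate.
Power ≈ 0.53 → the study is underpowered (power < 0.80).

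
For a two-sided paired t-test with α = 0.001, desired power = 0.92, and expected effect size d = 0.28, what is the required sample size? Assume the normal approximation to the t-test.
n = 282 pairs

Sample size formula (paired t-test, normal approximation):
n = ((z_{α/2} + z_β) / d)²

z_{α/2} = 3.291 (for α = 0.001, two-sided)
z_β = 1.405 (for power = 0.92)
d = 0.28

n = ((3.291 + 1.405) / 0.28)²
n = (16.771)²
n ≈ 281.27
Round up to the next whole number: n = 282 pairs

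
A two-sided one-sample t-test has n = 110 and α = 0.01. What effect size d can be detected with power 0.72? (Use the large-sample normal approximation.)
d ≈ 0.30

Minimum detectable effect (one-sample t-test, normal approximation):
d = (z_{α/2} + z_β) / √n
d = (2.576 + 0.583) / √110
d = 3.159 / 10.488
d ≈ 0.30

By Cohen's convention (0.2 small / 0.5 medium / 0.8 large): small effect.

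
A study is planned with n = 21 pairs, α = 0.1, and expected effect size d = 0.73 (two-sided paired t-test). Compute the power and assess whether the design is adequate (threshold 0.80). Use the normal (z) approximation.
Power ≈ 0.96; the study is adequately powered (power ≥ 0.80)

Power calculation (paired t-test, normal approximation):
z_β = d · √n - z_{α/2}
z_β = 0.73 · √21 - 1.645
z_β = 0.73 · 4.583 - 1.645
z_β = 1.700

Power = Φ(z_β) = Φ(1.700) ≈ 0.955

Effect size d = 0.73 is medium by Cohen's convention (0.2/0.5/0.8).

Threshold: power ≥ 0.80 is conventionally adequate.
Power ≈ 0.96 → the study is adequately powered (power ≥ 0.80).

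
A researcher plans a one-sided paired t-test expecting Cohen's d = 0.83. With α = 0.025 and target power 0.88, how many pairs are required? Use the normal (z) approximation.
n = 15 pairs

Sample size formula (paired t-test, normal approximation):
n = ((z_α + z_β) / d)²

z_α = 1.960 (for α = 0.025, one-sided)
z_β = 1.175 (for power = 0.88)
d = 0.83

n = ((1.960 + 1.175) / 0.83)²
n = (3.777)²
n ≈ 14.27
Round up to the next whole number: n = 15 pairs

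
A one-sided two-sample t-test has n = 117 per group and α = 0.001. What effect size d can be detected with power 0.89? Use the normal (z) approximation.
d ≈ 0.56

Minimum detectable effect (two-sample t-test, normal approximation):
d = (z_α + z_β) / √(n/2)
d = (3.090 + 1.227) / √(117/2)
d = 4.317 / 7.649
d ≈ 0.56

By Cohen's convention (0.2 small / 0.5 medium / 0.8 large): medium effect.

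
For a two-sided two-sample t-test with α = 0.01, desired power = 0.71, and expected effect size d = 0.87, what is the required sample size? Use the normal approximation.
n = 26 per group

Sample size formula (two-sample t-test, normal approximation):
n = 2 · ((z_{α/2} + z_β) / d)²

z_{α/2} = 2.576 (for α = 0.01, two-sided)
z_β = 0.553 (for power = 0.71)
d = 0.87

n = 2 · ((2.576 + 0.553) / 0.87)²
n = 2 · (3.597)²
n ≈ 25.88
Round up to the next whole number: n = 26 per group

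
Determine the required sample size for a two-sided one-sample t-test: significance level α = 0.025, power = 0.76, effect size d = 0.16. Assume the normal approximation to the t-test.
n = 340

Sample size formula (one-sample t-test, normal approximation):
n = ((z_{α/2} + z_β) / d)²

z_{α/2} = 2.241 (for α = 0.025, two-sided)
z_β = 0.706 (for power = 0.76)
d = 0.16

n = ((2.241 + 0.706) / 0.16)²
n = (18.419)²
n ≈ 339.26
Round up to the next whole number: n = 340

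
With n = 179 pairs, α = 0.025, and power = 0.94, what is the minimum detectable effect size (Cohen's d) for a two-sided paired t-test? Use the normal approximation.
d ≈ 0.28

Minimum detectable effect (paired t-test, normal approximation):
d = (z_{α/2} + z_β) / √n
d = (2.241 + 1.555) / √179
d = 3.796 / 13.379
d ≈ 0.28

By Cohen's convention (0.2 small / 0.5 medium / 0.8 large): small effect.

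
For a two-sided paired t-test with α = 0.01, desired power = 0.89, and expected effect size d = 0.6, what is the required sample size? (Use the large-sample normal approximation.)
n = 41 pairs

Sample size formula (paired t-test, normal approximation):
n = ((z_{α/2} + z_β) / d)²

z_{α/2} = 2.576 (for α = 0.01, two-sided)
z_β = 1.227 (for power = 0.89)
d = 0.6

n = ((2.576 + 1.227) / 0.6)²
n = (6.338)²
n ≈ 40.17
Round up to the next whole number: n = 41 pairs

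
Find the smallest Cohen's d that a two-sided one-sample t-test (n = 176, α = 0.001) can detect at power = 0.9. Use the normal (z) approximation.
d ≈ 0.34

Minimum detectable effect (one-sample t-test, normal approximation):
d = (z_{α/2} + z_β) / √n
d = (3.291 + 1.282) / √176
d = 4.572 / 13.266
d ≈ 0.34

By Cohen's convention (0.2 small / 0.5 medium / 0.8 large): small effect.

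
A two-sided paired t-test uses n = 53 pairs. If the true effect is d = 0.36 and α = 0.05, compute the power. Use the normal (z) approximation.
Power ≈ 0.75

Power calculation (paired t-test, normal approximation):
z_β = d · √n - z_{α/2}
z_β = 0.36 · √53 - 1.960
z_β = 0.36 · 7.280 - 1.960
z_β = 0.661

Power = Φ(z_β) = Φ(0.661) ≈ 0.746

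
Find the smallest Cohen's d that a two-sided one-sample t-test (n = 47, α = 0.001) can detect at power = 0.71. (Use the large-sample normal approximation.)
d ≈ 0.56

Minimum detectable effect (one-sample t-test, normal approximation):
d = (z_{α/2} + z_β) / √n
d = (3.291 + 0.553) / √47
d = 3.844 / 6.856
d ≈ 0.56

By Cohen's convention (0.2 small / 0.5 medium / 0.8 large): medium effect.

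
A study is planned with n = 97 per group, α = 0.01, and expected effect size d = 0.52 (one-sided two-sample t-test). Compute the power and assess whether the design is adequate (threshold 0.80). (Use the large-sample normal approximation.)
Power ≈ 0.90; the study is adequately powered (power ≥ 0.80)

Power calculation (two-sample t-test, normal approximation):
z_β = d · √(n/2) - z_α
z_β = 0.52 · √(97/2) - 2.326
z_β = 0.52 · 6.964 - 2.326
z_β = 1.295

Power = Φ(z_β) = Φ(1.295) ≈ 0.902

Effect size d = 0.52 is medium by Cohen's convention (0.2/0.5/0.8).

Threshold: power ≥ 0.80 is conventionally adequate.
Power ≈ 0.90 → the study is adequately powered (power ≥ 0.80).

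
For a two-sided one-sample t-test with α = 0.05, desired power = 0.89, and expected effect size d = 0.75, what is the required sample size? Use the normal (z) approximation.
n = 19

Sample size formula (one-sample t-test, normal approximation):
n = ((z_{α/2} + z_β) / d)²

z_{α/2} = 1.960 (for α = 0.05, two-sided)
z_β = 1.227 (for power = 0.89)
d = 0.75

n = ((1.960 + 1.227) / 0.75)²
n = (4.249)²
n ≈ 18.05
Round up to the next whole number: n = 19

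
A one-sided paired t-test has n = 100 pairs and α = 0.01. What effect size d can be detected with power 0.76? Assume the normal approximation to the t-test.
d ≈ 0.30

Minimum detectable effect (paired t-test, normal approximation):
d = (z_α + z_β) / √n
d = (2.326 + 0.706) / √100
d = 3.033 / 10.000
d ≈ 0.30

By Cohen's convention (0.2 small / 0.5 medium / 0.8 large): small effect.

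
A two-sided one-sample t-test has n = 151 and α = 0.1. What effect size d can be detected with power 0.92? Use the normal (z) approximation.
d ≈ 0.25

Minimum detectable effect (one-sample t-test, normal approximation):
d = (z_{α/2} + z_β) / √n
d = (1.645 + 1.405) / √151
d = 3.050 / 12.288
d ≈ 0.25

By Cohen's convention (0.2 small / 0.5 medium / 0.8 large): small effect.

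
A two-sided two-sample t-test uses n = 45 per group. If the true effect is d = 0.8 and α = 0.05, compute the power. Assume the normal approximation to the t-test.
Power ≈ 0.97

Power calculation (two-sample t-test, normal approximation):
z_β = d · √(n/2) - z_{α/2}
z_β = 0.8 · √(45/2) - 1.960
z_β = 0.8 · 4.743 - 1.960
z_β = 1.835

Power = Φ(z_β) = Φ(1.835) ≈ 0.967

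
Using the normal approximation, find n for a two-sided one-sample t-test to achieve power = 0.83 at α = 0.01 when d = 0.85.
n = 18

Sample size formula (one-sample t-test, normal approximation):
n = ((z_{α/2} + z_β) / d)²

z_{α/2} = 2.576 (for α = 0.01, two-sided)
z_β = 0.954 (for power = 0.83)
d = 0.85

n = ((2.576 + 0.954) / 0.85)²
n = (4.153)²
n ≈ 17.25
Round up to the next whole number: n = 18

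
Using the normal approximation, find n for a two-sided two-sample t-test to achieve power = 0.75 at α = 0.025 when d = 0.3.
n = 189 per group

Sample size formula (two-sample t-test, normal approximation):
n = 2 · ((z_{α/2} + z_β) / d)²

z_{α/2} = 2.241 (for α = 0.025, two-sided)
z_β = 0.674 (for power = 0.75)
d = 0.3

n = 2 · ((2.241 + 0.674) / 0.3)²
n = 2 · (9.717)²
n ≈ 188.84
Round up to the next whole number: n = 189 per group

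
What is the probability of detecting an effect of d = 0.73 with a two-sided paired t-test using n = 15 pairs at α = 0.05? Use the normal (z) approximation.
Power ≈ 0.81

Power calculation (paired t-test, normal approximation):
z_β = d · √n - z_{α/2}
z_β = 0.73 · √15 - 1.960
z_β = 0.73 · 3.873 - 1.960
z_β = 0.867

Power = Φ(z_β) = Φ(0.867) ≈ 0.807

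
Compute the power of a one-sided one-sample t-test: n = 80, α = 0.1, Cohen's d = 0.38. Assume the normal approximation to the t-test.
Power ≈ 0.98

Power calculation (one-sample t-test, normal approximation):
z_β = d · √n - z_α
z_β = 0.38 · √80 - 1.282
z_β = 0.38 · 8.944 - 1.282
z_β = 2.117

Power = Φ(z_β) = Φ(2.117) ≈ 0.983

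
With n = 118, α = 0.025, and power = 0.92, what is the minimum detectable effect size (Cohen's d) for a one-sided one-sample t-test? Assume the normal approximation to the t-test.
d ≈ 0.31

Minimum detectable effect (one-sample t-test, normal approximation):
d = (z_α + z_β) / √n
d = (1.960 + 1.405) / √118
d = 3.365 / 10.863
d ≈ 0.31

By Cohen's convention (0.2 small / 0.5 medium / 0.8 large): small effect.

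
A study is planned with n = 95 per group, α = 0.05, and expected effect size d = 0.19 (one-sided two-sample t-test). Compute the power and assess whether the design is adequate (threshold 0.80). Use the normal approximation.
Power ≈ 0.37; the study is underpowered (power < 0.80)

Power calculation (two-sample t-test, normal approximation):
z_β = d · √(n/2) - z_α
z_β = 0.19 · √(95/2) - 1.645
z_β = 0.19 · 6.892 - 1.645
z_β = -0.335

Power = Φ(z_β) = Φ(-0.335) ≈ 0.369

Effect size d = 0.19 is very small by Cohen's convention (0.2/0.5/0.8).

Threshold: power ≥ 0.80 is conventionally adequate.
Power ≈ 0.37 → the study is underpowered (power < 0.80).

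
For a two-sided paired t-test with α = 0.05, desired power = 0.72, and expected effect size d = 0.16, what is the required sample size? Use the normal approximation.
n = 253 pairs

Sample size formula (paired t-test, normal approximation):
n = ((z_{α/2} + z_β) / d)²

z_{α/2} = 1.960 (for α = 0.05, two-sided)
z_β = 0.583 (for power = 0.72)
d = 0.16

n = ((1.960 + 0.583) / 0.16)²
n = (15.894)²
n ≈ 252.62
Round up to the next whole number: n = 253 pairs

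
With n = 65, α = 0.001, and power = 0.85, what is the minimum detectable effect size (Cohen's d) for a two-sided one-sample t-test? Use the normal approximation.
d ≈ 0.54

Minimum detectable effect (one-sample t-test, normal approximation):
d = (z_{α/2} + z_β) / √n
d = (3.291 + 1.036) / √65
d = 4.327 / 8.062
d ≈ 0.54

By Cohen's convention (0.2 small / 0.5 medium / 0.8 large): medium effect.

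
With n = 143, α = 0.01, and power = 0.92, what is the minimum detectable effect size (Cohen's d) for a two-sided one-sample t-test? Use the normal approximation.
d ≈ 0.33

Minimum detectable effect (one-sample t-test, normal approximation):
d = (z_{α/2} + z_β) / √n
d = (2.576 + 1.405) / √143
d = 3.981 / 11.958
d ≈ 0.33

By Cohen's convention (0.2 small / 0.5 medium / 0.8 large): small effect.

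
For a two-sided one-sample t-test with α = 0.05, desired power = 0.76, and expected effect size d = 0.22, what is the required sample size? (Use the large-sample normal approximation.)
n = 147

Sample size formula (one-sample t-test, normal approximation):
n = ((z_{α/2} + z_β) / d)²

z_{α/2} = 1.960 (for α = 0.05, two-sided)
z_β = 0.706 (for power = 0.76)
d = 0.22

n = ((1.960 + 0.706) / 0.22)²
n = (12.118)²
n ≈ 146.85
Round up to the next whole number: n = 147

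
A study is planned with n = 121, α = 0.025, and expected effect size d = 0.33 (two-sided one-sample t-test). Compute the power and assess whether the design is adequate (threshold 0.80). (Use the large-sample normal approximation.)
Power ≈ 0.92; the study is adequately powered (power ≥ 0.80)

Power calculation (one-sample t-test, normal approximation):
z_β = d · √n - z_{α/2}
z_β = 0.33 · √121 - 2.241
z_β = 0.33 · 11.000 - 2.241
z_β = 1.389

Power = Φ(z_β) = Φ(1.389) ≈ 0.918

Effect size d = 0.33 is small by Cohen's convention (0.2/0.5/0.8).

Threshold: power ≥ 0.80 is conventionally adequate.
Power ≈ 0.92 → the study is adequately powered (power ≥ 0.80).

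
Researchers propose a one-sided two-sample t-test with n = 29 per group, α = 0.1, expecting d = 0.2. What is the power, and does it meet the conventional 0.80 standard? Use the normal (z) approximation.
Power ≈ 0.30; the study is underpowered (power < 0.80)

Power calculation (two-sample t-test, normal approximation):
z_β = d · √(n/2) - z_α
z_β = 0.2 · √(29/2) - 1.282
z_β = 0.2 · 3.808 - 1.282
z_β = -0.520

Power = Φ(z_β) = Φ(-0.520) ≈ 0.302

Effect size d = 0.2 is small by Cohen's convention (0.2/0.5/0.8).

Threshold: power ≥ 0.80 is conventionally adequate.
Power ≈ 0.30 → the study is underpowered (power < 0.80).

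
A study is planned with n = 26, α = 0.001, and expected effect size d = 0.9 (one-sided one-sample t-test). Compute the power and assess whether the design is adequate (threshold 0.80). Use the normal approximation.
Power ≈ 0.93; the study is adequately powered (power ≥ 0.80)

Power calculation (one-sample t-test, normal approximation):
z_β = d · √n - z_α
z_β = 0.9 · √26 - 3.090
z_β = 0.9 · 5.099 - 3.090
z_β = 1.499

Power = Φ(z_β) = Φ(1.499) ≈ 0.933

Effect size d = 0.9 is large by Cohen's convention (0.2/0.5/0.8).

Threshold: power ≥ 0.80 is conventionally adequate.
Power ≈ 0.93 → the study is adequately powered (power ≥ 0.80).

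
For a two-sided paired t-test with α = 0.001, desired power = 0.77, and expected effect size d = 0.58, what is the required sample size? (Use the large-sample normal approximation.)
n = 49 pairs

Sample size formula (paired t-test, normal approximation):
n = ((z_{α/2} + z_β) / d)²

z_{α/2} = 3.291 (for α = 0.001, two-sided)
z_β = 0.739 (for power = 0.77)
d = 0.58

n = ((3.291 + 0.739) / 0.58)²
n = (6.948)²
n ≈ 48.27
Round up to the next whole number: n = 49 pairs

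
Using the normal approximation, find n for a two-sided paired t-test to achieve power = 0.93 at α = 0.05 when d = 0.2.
n = 296 pairs

Sample size formula (paired t-test, normal approximation):
n = ((z_{α/2} + z_β) / d)²

z_{α/2} = 1.960 (for α = 0.05, two-sided)
z_β = 1.476 (for power = 0.93)
d = 0.2

n = ((1.960 + 1.476) / 0.2)²
n = (17.180)²
n ≈ 295.15
Round up to the next whole number: n = 296 pairs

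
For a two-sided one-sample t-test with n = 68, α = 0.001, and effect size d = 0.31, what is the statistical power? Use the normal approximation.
Power ≈ 0.23

Power calculation (one-sample t-test, normal approximation):
z_β = d · √n - z_{α/2}
z_β = 0.31 · √68 - 3.291
z_β = 0.31 · 8.246 - 3.291
z_β = -0.734

Power = Φ(z_β) = Φ(-0.734) ≈ 0.231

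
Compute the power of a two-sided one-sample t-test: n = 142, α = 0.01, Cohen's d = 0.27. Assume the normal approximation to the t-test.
Power ≈ 0.74

Power calculation (one-sample t-test, normal approximation):
z_β = d · √n - z_{α/2}
z_β = 0.27 · √142 - 2.576
z_β = 0.27 · 11.916 - 2.576
z_β = 0.642

Power = Φ(z_β) = Φ(0.642) ≈ 0.739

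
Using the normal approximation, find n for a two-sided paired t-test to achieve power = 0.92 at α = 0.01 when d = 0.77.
n = 27 pairs

Sample size formula (paired t-test, normal approximation):
n = ((z_{α/2} + z_β) / d)²

z_{α/2} = 2.576 (for α = 0.01, two-sided)
z_β = 1.405 (for power = 0.92)
d = 0.77

n = ((2.576 + 1.405) / 0.77)²
n = (5.170)²
n ≈ 26.73
Round up to the next whole number: n = 27 pairs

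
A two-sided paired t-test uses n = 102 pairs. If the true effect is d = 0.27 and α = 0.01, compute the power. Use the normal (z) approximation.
Power ≈ 0.56

Power calculation (paired t-test, normal approximation):
z_β = d · √n - z_{α/2}
z_β = 0.27 · √102 - 2.576
z_β = 0.27 · 10.100 - 2.576
z_β = 0.151

Power = Φ(z_β) = Φ(0.151) ≈ 0.560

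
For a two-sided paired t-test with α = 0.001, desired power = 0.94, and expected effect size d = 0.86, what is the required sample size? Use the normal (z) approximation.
n = 32 pairs

Sample size formula (paired t-test, normal approximation):
n = ((z_{α/2} + z_β) / d)²

z_{α/2} = 3.291 (for α = 0.001, two-sided)
z_β = 1.555 (for power = 0.94)
d = 0.86

n = ((3.291 + 1.555) / 0.86)²
n = (5.635)²
n ≈ 31.75
Round up to the next whole number: n = 32 pairs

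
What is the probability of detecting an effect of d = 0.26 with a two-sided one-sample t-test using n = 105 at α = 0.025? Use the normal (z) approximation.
Power ≈ 0.66

Power calculation (one-sample t-test, normal approximation):
z_β = d · √n - z_{α/2}
z_β = 0.26 · √105 - 2.241
z_β = 0.26 · 10.247 - 2.241
z_β = 0.423

Power = Φ(z_β) = Φ(0.423) ≈ 0.664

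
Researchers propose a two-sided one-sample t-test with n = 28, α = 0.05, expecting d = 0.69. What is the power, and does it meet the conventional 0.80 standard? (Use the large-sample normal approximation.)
Power ≈ 0.95; the study is adequately powered (power ≥ 0.80)

Power calculation (one-sample t-test, normal approximation):
z_β = d · √n - z_{α/2}
z_β = 0.69 · √28 - 1.960
z_β = 0.69 · 5.292 - 1.960
z_β = 1.691

Power = Φ(z_β) = Φ(1.691) ≈ 0.955

Effect size d = 0.69 is medium by Cohen's convention (0.2/0.5/0.8).

Threshold: power ≥ 0.80 is conventionally adequate.
Power ≈ 0.95 → the study is adequately powered (power ≥ 0.80).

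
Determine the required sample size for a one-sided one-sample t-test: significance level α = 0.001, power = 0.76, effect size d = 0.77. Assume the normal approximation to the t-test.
n = 25

Sample size formula (one-sample t-test, normal approximation):
n = ((z_α + z_β) / d)²

z_α = 3.090 (for α = 0.001, one-sided)
z_β = 0.706 (for power = 0.76)
d = 0.77

n = ((3.090 + 0.706) / 0.77)²
n = (4.930)²
n ≈ 24.30
Round up to the next whole number: n = 25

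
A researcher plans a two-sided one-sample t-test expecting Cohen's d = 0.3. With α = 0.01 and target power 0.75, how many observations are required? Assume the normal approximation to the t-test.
n = 118

Sample size formula (one-sample t-test, normal approximation):
n = ((z_{α/2} + z_β) / d)²

z_{α/2} = 2.576 (for α = 0.01, two-sided)
z_β = 0.674 (for power = 0.75)
d = 0.3

n = ((2.576 + 0.674) / 0.3)²
n = (10.833)²
n ≈ 117.35
Round up to the next whole number: n = 118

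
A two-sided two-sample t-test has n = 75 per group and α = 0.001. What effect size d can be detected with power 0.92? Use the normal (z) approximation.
d ≈ 0.77

Minimum detectable effect (two-sample t-test, normal approximation):
d = (z_{α/2} + z_β) / √(n/2)
d = (3.291 + 1.405) / √(75/2)
d = 4.696 / 6.124
d ≈ 0.77

By Cohen's convention (0.2 small / 0.5 medium / 0.8 large): medium effect.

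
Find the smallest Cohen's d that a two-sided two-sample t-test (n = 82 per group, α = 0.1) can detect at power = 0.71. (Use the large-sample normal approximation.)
d ≈ 0.34

Minimum detectable effect (two-sample t-test, normal approximation):
d = (z_{α/2} + z_β) / √(n/2)
d = (1.645 + 0.553) / √(82/2)
d = 2.198 / 6.403
d ≈ 0.34

By Cohen's convention (0.2 small / 0.5 medium / 0.8 large): small effect.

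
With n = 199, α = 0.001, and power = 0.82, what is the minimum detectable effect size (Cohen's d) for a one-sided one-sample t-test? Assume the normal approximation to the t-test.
d ≈ 0.28

Minimum detectable effect (one-sample t-test, normal approximation):
d = (z_α + z_β) / √n
d = (3.090 + 0.915) / √199
d = 4.006 / 14.107
d ≈ 0.28

By Cohen's convention (0.2 small / 0.5 medium / 0.8 large): small effect.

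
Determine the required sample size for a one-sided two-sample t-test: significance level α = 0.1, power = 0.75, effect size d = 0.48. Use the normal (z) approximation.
n = 34 per group

Sample size formula (two-sample t-test, normal approximation):
n = 2 · ((z_α + z_β) / d)²

z_α = 1.282 (for α = 0.1, one-sided)
z_β = 0.674 (for power = 0.75)
d = 0.48

n = 2 · ((1.282 + 0.674) / 0.48)²
n = 2 · (4.075)²
n ≈ 33.21
Round up to the next whole number: n = 34 per group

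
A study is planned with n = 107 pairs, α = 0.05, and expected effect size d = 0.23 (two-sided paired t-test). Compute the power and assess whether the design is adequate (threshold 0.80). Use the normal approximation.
Power ≈ 0.66; the study is underpowered (power < 0.80)

Power calculation (paired t-test, normal approximation):
z_β = d · √n - z_{α/2}
z_β = 0.23 · √107 - 1.960
z_β = 0.23 · 10.344 - 1.960
z_β = 0.419

Power = Φ(z_β) = Φ(0.419) ≈ 0.662

Effect size d = 0.23 is small by Cohen's convention (0.2/0.5/0.8).

Threshold: power ≥ 0.80 is conventionally adequate.
Power ≈ 0.66 → the study is underpowered (power < 0.80).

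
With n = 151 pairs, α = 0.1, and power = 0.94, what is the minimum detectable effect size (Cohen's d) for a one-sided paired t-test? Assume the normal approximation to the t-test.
d ≈ 0.23

Minimum detectable effect (paired t-test, normal approximation):
d = (z_α + z_β) / √n
d = (1.282 + 1.555) / √151
d = 2.836 / 12.288
d ≈ 0.23

By Cohen's convention (0.2 small / 0.5 medium / 0.8 large): small effect.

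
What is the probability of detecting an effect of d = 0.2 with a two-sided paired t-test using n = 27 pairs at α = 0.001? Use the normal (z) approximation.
Power ≈ 0.01

Power calculation (paired t-test, normal approximation):
z_β = d · √n - z_{α/2}
z_β = 0.2 · √27 - 3.291
z_β = 0.2 · 5.196 - 3.291
z_β = -2.251

Power = Φ(z_β) = Φ(-2.251) ≈ 0.012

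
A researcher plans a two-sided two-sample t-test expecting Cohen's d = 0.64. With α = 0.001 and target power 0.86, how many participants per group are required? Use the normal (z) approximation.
n = 94 per group

Sample size formula (two-sample t-test, normal approximation):
n = 2 · ((z_{α/2} + z_β) / d)²

z_{α/2} = 3.291 (for α = 0.001, two-sided)
z_β = 1.080 (for power = 0.86)
d = 0.64

n = 2 · ((3.291 + 1.080) / 0.64)²
n = 2 · (6.830)²
n ≈ 93.30
Round up to the next whole number: n = 94 per group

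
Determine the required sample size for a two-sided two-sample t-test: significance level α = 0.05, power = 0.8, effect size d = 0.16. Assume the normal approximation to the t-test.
n = 614 per group

Sample size formula (two-sample t-test, normal approximation):
n = 2 · ((z_{α/2} + z_β) / d)²

z_{α/2} = 1.960 (for α = 0.05, two-sided)
z_β = 0.842 (for power = 0.8)
d = 0.16

n = 2 · ((1.960 + 0.842) / 0.16)²
n = 2 · (17.513)²
n ≈ 613.41
Round up to the next whole number: n = 614 per group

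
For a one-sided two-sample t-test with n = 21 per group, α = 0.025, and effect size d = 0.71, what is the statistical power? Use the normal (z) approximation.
Power ≈ 0.63

Power calculation (two-sample t-test, normal approximation):
z_β = d · √(n/2) - z_α
z_β = 0.71 · √(21/2) - 1.960
z_β = 0.71 · 3.240 - 1.960
z_β = 0.341

Power = Φ(z_β) = Φ(0.341) ≈ 0.633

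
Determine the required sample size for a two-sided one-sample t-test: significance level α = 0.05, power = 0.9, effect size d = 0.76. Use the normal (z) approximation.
n = 19

Sample size formula (one-sample t-test, normal approximation):
n = ((z_{α/2} + z_β) / d)²

z_{α/2} = 1.960 (for α = 0.05, two-sided)
z_β = 1.282 (for power = 0.9)
d = 0.76

n = ((1.960 + 1.282) / 0.76)²
n = (4.266)²
n ≈ 18.20
Round up to the next whole number: n = 19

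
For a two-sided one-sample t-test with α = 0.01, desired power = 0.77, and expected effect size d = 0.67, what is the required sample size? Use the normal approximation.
n = 25

Sample size formula (one-sample t-test, normal approximation):
n = ((z_{α/2} + z_β) / d)²

z_{α/2} = 2.576 (for α = 0.01, two-sided)
z_β = 0.739 (for power = 0.77)
d = 0.67

n = ((2.576 + 0.739) / 0.67)²
n = (4.948)²
n ≈ 24.48
Round up to the next whole number: n = 25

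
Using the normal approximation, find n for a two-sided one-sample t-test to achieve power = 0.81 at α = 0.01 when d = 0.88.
n = 16

Sample size formula (one-sample t-test, normal approximation):
n = ((z_{α/2} + z_β) / d)²

z_{α/2} = 2.576 (for α = 0.01, two-sided)
z_β = 0.878 (for power = 0.81)
d = 0.88

n = ((2.576 + 0.878) / 0.88)²
n = (3.925)²
n ≈ 15.41
Round up to the next whole number: n = 16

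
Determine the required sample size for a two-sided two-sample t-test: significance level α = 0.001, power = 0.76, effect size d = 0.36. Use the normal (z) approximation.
n = 247 per group

Sample size formula (two-sample t-test, normal approximation):
n = 2 · ((z_{α/2} + z_β) / d)²

z_{α/2} = 3.291 (for α = 0.001, two-sided)
z_β = 0.706 (for power = 0.76)
d = 0.36

n = 2 · ((3.291 + 0.706) / 0.36)²
n = 2 · (11.103)²
n ≈ 246.55
Round up to the next whole number: n = 247 per group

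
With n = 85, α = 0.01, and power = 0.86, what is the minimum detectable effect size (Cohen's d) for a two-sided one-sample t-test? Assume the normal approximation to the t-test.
d ≈ 0.40

Minimum detectable effect (one-sample t-test, normal approximation):
d = (z_{α/2} + z_β) / √n
d = (2.576 + 1.080) / √85
d = 3.656 / 9.220
d ≈ 0.40

By Cohen's convention (0.2 small / 0.5 medium / 0.8 large): small effect.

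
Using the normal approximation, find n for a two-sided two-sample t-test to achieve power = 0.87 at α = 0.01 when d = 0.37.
n = 201 per group

Sample size formula (two-sample t-test, normal approximation):
n = 2 · ((z_{α/2} + z_β) / d)²

z_{α/2} = 2.576 (for α = 0.01, two-sided)
z_β = 1.126 (for power = 0.87)
d = 0.37

n = 2 · ((2.576 + 1.126) / 0.37)²
n = 2 · (10.005)²
n ≈ 200.20
Round up to the next whole number: n = 201 per group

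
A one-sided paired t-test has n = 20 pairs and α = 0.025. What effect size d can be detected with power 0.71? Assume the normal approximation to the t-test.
d ≈ 0.56

Minimum detectable effect (paired t-test, normal approximation):
d = (z_α + z_β) / √n
d = (1.960 + 0.553) / √20
d = 2.513 / 4.472
d ≈ 0.56

By Cohen's convention (0.2 small / 0.5 medium / 0.8 large): medium effect.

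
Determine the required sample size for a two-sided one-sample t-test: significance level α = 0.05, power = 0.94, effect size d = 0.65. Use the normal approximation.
n = 30

Sample size formula (one-sample t-test, normal approximation):
n = ((z_{α/2} + z_β) / d)²

z_{α/2} = 1.960 (for α = 0.05, two-sided)
z_β = 1.555 (for power = 0.94)
d = 0.65

n = ((1.960 + 1.555) / 0.65)²
n = (5.408)²
n ≈ 29.25
Round up to the next whole number: n = 30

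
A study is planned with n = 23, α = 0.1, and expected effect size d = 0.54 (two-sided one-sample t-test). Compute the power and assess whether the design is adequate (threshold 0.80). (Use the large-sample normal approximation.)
Power ≈ 0.83; the study is adequately powered (power ≥ 0.80)

Power calculation (one-sample t-test, normal approximation):
z_β = d · √n - z_{α/2}
z_β = 0.54 · √23 - 1.645
z_β = 0.54 · 4.796 - 1.645
z_β = 0.945

Power = Φ(z_β) = Φ(0.945) ≈ 0.828

Effect size d = 0.54 is medium by Cohen's convention (0.2/0.5/0.8).

Threshold: power ≥ 0.80 is conventionally adequate.
Power ≈ 0.83 → the study is adequately powered (power ≥ 0.80).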